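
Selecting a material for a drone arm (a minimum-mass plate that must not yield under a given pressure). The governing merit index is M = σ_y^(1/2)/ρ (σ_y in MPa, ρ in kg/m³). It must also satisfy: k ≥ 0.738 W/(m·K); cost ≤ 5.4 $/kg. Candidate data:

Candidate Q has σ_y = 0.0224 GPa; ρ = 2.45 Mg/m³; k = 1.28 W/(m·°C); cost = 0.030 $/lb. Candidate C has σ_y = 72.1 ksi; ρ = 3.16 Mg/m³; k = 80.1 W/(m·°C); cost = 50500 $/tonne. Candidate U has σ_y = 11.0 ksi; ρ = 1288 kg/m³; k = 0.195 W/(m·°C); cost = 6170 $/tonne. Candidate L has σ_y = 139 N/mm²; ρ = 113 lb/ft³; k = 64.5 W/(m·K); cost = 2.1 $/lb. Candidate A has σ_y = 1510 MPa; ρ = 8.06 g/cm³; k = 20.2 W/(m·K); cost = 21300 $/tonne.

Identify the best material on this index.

candidate L

Screen on constraints: k ≥ 0.738 W/(m·K); cost ≤ 5.4 $/kg. Survivors: candidate Q, candidate L.
Putting every candidate on a common basis:
  candidate Q: σ_y = 22.40 MPa, ρ = 2450 kg/m³
  candidate L: σ_y = 139.0 MPa, ρ = 1810 kg/m³
  candidate L: M = 6.51×10⁻³
  candidate Q: M = 1.93×10⁻³
Candidate L has the largest M.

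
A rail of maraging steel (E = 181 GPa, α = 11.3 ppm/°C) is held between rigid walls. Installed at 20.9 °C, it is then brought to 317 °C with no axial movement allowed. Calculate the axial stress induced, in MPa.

ΔT = 296.1 K. Constrained thermal stress σ = E·α·ΔT = 181.0×10³ MPa × 11.3×10⁻⁶ × 296.1 = 606 MPa (compressive).

606 MPa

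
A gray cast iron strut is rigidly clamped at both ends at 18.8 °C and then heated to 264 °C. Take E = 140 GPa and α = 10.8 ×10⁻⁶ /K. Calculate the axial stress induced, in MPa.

371 MPa

ΔT = 245.2 K. Constrained thermal stress σ = E·α·ΔT = 140.0×10³ MPa × 10.8×10⁻⁶ × 245.2 = 371 MPa (compressive).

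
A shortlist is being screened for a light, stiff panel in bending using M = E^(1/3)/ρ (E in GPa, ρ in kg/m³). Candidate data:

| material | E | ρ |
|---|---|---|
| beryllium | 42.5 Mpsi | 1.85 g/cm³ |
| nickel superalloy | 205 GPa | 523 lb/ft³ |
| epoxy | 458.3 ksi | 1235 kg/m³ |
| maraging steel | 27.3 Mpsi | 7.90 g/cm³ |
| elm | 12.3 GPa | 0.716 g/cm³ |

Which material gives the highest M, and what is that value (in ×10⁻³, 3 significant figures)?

Convert each candidate to consistent units, then evaluate M:
  beryllium: E = 293.0 GPa, ρ = 1850 kg/m³
  nickel superalloy: E = 205.0 GPa, ρ = 8378 kg/m³
  epoxy: E = 3.160 GPa, ρ = 1235 kg/m³
  maraging steel: E = 188.2 GPa, ρ = 7900 kg/m³
  elm: E = 12.30 GPa, ρ = 716.0 kg/m³
  beryllium: M = 3.59×10⁻³
  elm: M = 3.22×10⁻³
  epoxy: M = 1.19×10⁻³
  maraging steel: M = 0.725×10⁻³
  nickel superalloy: M = 0.704×10⁻³
Highest index: beryllium.

beryllium, M = 3.59×10⁻³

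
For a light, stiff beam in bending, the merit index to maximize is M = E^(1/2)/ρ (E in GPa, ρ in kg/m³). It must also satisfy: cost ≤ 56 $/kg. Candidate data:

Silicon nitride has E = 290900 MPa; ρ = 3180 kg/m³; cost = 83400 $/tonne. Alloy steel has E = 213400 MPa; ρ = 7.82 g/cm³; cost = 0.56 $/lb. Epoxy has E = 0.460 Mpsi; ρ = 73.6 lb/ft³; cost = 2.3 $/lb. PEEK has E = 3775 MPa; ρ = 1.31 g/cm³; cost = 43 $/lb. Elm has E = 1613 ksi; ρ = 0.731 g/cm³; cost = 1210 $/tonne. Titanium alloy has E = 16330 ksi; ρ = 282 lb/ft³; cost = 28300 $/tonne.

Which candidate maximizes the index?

Screen on constraints: cost ≤ 56 $/kg. Survivors: alloy steel, epoxy, elm, titanium alloy.
After converting to SI:
  alloy steel: E = 213.4 GPa, ρ = 7820 kg/m³
  epoxy: E = 3.172 GPa, ρ = 1179 kg/m³
  elm: E = 11.12 GPa, ρ = 731.0 kg/m³
  titanium alloy: E = 112.6 GPa, ρ = 4517 kg/m³
  elm: M = 4.56×10⁻³
  titanium alloy: M = 2.35×10⁻³
  alloy steel: M = 1.87×10⁻³
  epoxy: M = 1.51×10⁻³
Highest index: elm.

elm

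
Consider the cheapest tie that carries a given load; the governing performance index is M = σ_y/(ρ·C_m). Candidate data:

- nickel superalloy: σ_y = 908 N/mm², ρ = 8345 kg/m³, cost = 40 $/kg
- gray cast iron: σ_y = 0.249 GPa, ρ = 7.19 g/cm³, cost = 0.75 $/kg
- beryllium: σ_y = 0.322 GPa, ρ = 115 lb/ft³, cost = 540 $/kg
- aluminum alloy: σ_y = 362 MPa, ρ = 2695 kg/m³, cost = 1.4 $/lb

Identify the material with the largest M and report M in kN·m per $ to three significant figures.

Putting every candidate on a common basis:
  nickel superalloy: σ_y = 908.0 MPa, ρ = 8345 kg/m³, cost = 40.00 $/kg
  gray cast iron: σ_y = 249.0 MPa, ρ = 7190 kg/m³, cost = 0.7500 $/kg
  beryllium: σ_y = 322.0 MPa, ρ = 1842 kg/m³, cost = 540.0 $/kg
  aluminum alloy: σ_y = 362.0 MPa, ρ = 2695 kg/m³, cost = 3.086 $/kg
  gray cast iron: M = 46.2 kN·m per $
  aluminum alloy: M = 43.5 kN·m per $
  nickel superalloy: M = 2.72 kN·m per $
  beryllium: M = 0.324 kN·m per $
Gray cast iron has the largest M.

gray cast iron, M = 46.2 kN·m per $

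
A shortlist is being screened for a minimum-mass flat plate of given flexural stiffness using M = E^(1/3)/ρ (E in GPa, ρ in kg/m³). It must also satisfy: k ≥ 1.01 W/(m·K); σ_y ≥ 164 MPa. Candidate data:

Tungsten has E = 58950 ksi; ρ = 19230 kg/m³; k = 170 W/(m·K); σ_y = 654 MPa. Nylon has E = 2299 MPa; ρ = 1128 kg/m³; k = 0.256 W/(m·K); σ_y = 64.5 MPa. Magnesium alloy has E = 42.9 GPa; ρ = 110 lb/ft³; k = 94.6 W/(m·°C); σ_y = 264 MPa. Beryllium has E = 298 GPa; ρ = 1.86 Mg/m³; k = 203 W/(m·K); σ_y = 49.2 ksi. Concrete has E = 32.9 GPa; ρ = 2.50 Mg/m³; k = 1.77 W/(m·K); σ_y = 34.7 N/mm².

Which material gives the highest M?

Screen on constraints: k ≥ 1.01 W/(m·K); σ_y ≥ 164 MPa. Survivors: tungsten, magnesium alloy, beryllium.
In SI units:
  tungsten: E = 406.4 GPa, ρ = 19230 kg/m³
  magnesium alloy: E = 42.90 GPa, ρ = 1762 kg/m³
  beryllium: E = 298.0 GPa, ρ = 1860 kg/m³
  beryllium: M = 3.59×10⁻³
  magnesium alloy: M = 1.99×10⁻³
  tungsten: M = 0.385×10⁻³
Highest index: beryllium.

beryllium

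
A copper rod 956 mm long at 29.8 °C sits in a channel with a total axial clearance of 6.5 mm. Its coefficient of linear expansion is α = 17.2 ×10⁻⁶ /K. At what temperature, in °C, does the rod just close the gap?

α·L₀·ΔT = 6.5 mm ⇒ ΔT = 6.5 / (17.2×10⁻⁶ × 956.0) = 395.3 K.
T = 29.8 + 395.3 = 425.1 °C.

425 °C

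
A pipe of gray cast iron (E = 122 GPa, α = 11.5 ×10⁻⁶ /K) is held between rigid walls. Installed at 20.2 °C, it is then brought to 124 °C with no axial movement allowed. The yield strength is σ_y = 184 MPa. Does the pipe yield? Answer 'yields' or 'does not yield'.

does not yield

ΔT = 103.8 K. Constrained thermal stress σ = E·α·ΔT = 122.0×10³ MPa × 11.5×10⁻⁶ × 103.8 = 146 MPa (compressive).
Compare to σ_y = 184 MPa: σ < σ_y, so it does not yield.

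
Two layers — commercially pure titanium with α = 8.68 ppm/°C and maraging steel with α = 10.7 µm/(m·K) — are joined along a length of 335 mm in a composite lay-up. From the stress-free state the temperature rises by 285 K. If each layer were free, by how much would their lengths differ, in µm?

193 µm

Δα = |8.68 − 10.7|×10⁻⁶/K = 2.02×10⁻⁶/K.
ΔL_mismatch = Δα·L·ΔT = 2.02×10⁻⁶ × 335.0 mm × 285.0 K = 193 µm.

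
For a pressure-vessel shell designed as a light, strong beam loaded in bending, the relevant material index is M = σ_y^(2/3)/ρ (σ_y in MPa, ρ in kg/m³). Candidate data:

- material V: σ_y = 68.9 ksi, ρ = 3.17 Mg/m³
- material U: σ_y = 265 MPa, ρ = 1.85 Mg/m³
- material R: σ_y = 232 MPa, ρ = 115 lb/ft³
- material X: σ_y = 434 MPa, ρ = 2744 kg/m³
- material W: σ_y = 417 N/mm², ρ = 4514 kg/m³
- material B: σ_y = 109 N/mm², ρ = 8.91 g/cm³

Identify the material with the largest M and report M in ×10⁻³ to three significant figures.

After converting to SI:
  material V: σ_y = 475.0 MPa, ρ = 3170 kg/m³
  material U: σ_y = 265.0 MPa, ρ = 1850 kg/m³
  material R: σ_y = 232.0 MPa, ρ = 1842 kg/m³
  material X: σ_y = 434.0 MPa, ρ = 2744 kg/m³
  material W: σ_y = 417.0 MPa, ρ = 4514 kg/m³
  material B: σ_y = 109.0 MPa, ρ = 8910 kg/m³
  material U: M = 22.3×10⁻³
  material X: M = 20.9×10⁻³
  material R: M = 20.5×10⁻³
  material V: M = 19.2×10⁻³
  material W: M = 12.4×10⁻³
  material B: M = 2.56×10⁻³
The maximum is for material U.

material U, M = 22.3×10⁻³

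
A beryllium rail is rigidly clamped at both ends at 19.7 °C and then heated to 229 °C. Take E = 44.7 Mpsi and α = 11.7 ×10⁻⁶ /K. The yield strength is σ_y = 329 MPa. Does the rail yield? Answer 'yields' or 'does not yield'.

yields

E = 44.7 Mpsi = 308.2 GPa.
ΔT = 209.3 K. Constrained thermal stress σ = E·α·ΔT = 308.2×10³ MPa × 11.7×10⁻⁶ × 209.3 = 755 MPa (compressive).
Compare to σ_y = 329 MPa: σ ≥ σ_y, so it yields.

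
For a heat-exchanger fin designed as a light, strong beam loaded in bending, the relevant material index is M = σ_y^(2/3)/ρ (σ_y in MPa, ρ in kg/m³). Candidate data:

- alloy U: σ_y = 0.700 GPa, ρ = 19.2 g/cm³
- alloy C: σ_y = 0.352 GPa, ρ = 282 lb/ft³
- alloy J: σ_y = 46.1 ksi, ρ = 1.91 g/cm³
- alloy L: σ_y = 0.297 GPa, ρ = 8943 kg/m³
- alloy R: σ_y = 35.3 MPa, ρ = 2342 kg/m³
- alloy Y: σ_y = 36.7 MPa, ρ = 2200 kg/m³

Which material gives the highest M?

alloy J

After converting to SI:
  alloy U: σ_y = 700.0 MPa, ρ = 19200 kg/m³
  alloy C: σ_y = 352.0 MPa, ρ = 4517 kg/m³
  alloy J: σ_y = 317.8 MPa, ρ = 1910 kg/m³
  alloy L: σ_y = 297.0 MPa, ρ = 8943 kg/m³
  alloy R: σ_y = 35.30 MPa, ρ = 2342 kg/m³
  alloy Y: σ_y = 36.70 MPa, ρ = 2200 kg/m³
  alloy J: M = 24.4×10⁻³
  alloy C: M = 11.0×10⁻³
  alloy Y: M = 5.02×10⁻³
  alloy L: M = 4.98×10⁻³
  alloy R: M = 4.59×10⁻³
  alloy U: M = 4.11×10⁻³
Alloy J has the largest M.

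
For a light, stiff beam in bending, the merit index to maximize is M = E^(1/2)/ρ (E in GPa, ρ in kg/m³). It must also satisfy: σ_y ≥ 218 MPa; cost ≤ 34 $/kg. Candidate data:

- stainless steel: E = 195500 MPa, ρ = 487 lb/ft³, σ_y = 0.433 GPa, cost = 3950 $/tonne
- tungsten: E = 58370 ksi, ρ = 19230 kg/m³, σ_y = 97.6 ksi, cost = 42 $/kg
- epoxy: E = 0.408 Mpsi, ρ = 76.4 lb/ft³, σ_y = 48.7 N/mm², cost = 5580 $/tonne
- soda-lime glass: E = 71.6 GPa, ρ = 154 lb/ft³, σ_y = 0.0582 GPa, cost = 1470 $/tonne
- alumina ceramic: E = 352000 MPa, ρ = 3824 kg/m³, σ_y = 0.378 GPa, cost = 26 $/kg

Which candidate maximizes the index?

alumina ceramic

Screen on constraints: σ_y ≥ 218 MPa; cost ≤ 34 $/kg. Survivors: stainless steel, alumina ceramic.
Putting every candidate on a common basis:
  stainless steel: E = 195.5 GPa, ρ = 7801 kg/m³
  alumina ceramic: E = 352.0 GPa, ρ = 3824 kg/m³
  alumina ceramic: M = 4.91×10⁻³
  stainless steel: M = 1.79×10⁻³
Alumina ceramic has the largest M.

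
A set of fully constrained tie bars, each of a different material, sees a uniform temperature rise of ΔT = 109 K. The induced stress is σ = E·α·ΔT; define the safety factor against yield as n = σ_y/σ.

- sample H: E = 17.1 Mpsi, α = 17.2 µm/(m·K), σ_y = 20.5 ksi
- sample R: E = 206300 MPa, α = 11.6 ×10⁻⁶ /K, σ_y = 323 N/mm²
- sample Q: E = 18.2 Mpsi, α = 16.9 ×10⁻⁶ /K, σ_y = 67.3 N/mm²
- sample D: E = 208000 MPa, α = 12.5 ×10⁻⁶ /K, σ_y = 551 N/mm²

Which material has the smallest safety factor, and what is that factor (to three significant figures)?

With everything in SI (GPa, ×10⁻⁶/K, MPa):
  sample H: E = 117.9, α = 17.2, σ_y = 141.3 → σ = 221 MPa, n = 0.639
  sample R: E = 206.3, α = 11.6, σ_y = 323.0 → σ = 261 MPa, n = 1.24
  sample Q: E = 125.5, α = 16.9, σ_y = 67.30 → σ = 231 MPa, n = 0.291
  sample D: E = 208.0, α = 12.5, σ_y = 551.0 → σ = 283 MPa, n = 1.94
The minimum is sample Q at n = 0.291.

sample Q, n = 0.291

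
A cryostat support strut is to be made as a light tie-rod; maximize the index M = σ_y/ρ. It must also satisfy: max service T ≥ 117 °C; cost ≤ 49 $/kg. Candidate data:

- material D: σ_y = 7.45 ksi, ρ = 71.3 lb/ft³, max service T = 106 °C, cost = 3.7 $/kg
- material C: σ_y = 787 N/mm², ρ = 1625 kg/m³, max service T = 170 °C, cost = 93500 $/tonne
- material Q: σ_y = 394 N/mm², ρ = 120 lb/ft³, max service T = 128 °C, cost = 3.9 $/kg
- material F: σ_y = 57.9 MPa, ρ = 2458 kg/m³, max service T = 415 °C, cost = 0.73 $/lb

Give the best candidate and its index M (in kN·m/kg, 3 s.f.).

Screen on constraints: max service T ≥ 117 °C; cost ≤ 49 $/kg. Survivors: material Q, material F.
Normalizing units and computing the index:
  material Q: σ_y = 394.0 MPa, ρ = 1922 kg/m³
  material F: σ_y = 57.90 MPa, ρ = 2458 kg/m³
  material Q: M = 205 kN·m/kg
  material F: M = 23.6 kN·m/kg
Material Q ranks first.

material Q, M = 205 kN·m/kg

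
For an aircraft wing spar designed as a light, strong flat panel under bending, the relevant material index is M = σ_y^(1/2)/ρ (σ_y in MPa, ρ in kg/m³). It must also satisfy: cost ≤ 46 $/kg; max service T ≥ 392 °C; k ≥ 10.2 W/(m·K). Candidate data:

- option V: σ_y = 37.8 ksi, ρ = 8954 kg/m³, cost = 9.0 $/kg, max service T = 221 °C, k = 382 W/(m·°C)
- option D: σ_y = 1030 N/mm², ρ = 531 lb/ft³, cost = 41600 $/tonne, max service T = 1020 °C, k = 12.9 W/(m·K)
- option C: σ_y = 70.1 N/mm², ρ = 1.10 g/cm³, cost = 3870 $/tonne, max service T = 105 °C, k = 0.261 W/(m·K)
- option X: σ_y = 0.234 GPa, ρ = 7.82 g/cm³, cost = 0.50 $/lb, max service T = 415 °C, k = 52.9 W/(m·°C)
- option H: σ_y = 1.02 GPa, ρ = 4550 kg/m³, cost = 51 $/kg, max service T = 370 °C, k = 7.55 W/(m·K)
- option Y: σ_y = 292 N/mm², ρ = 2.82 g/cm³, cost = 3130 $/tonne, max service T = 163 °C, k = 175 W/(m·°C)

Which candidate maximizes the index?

option D

Screen on constraints: cost ≤ 46 $/kg; max service T ≥ 392 °C; k ≥ 10.2 W/(m·K). Survivors: option D, option X.
Putting every candidate on a common basis:
  option D: σ_y = 1030 MPa, ρ = 8506 kg/m³
  option X: σ_y = 234.0 MPa, ρ = 7820 kg/m³
  option D: M = 3.77×10⁻³
  option X: M = 1.96×10⁻³
Option D ranks first.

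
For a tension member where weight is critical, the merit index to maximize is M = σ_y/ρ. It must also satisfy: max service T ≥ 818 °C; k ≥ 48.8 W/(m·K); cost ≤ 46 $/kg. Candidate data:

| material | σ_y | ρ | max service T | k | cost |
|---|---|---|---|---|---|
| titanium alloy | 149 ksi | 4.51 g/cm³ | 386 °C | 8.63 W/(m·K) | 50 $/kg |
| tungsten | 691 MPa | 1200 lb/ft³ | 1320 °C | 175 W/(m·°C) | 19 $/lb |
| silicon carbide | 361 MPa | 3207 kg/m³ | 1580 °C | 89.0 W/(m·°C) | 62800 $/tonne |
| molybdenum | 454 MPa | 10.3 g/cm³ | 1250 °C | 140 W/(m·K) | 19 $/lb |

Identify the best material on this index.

molybdenum

Screen on constraints: max service T ≥ 818 °C; k ≥ 48.8 W/(m·K); cost ≤ 46 $/kg. Survivors: tungsten, molybdenum.
In SI units:
  tungsten: σ_y = 691.0 MPa, ρ = 19220 kg/m³
  molybdenum: σ_y = 454.0 MPa, ρ = 10300 kg/m³
  molybdenum: M = 44.1 kN·m/kg
  tungsten: M = 35.9 kN·m/kg
Molybdenum ranks first.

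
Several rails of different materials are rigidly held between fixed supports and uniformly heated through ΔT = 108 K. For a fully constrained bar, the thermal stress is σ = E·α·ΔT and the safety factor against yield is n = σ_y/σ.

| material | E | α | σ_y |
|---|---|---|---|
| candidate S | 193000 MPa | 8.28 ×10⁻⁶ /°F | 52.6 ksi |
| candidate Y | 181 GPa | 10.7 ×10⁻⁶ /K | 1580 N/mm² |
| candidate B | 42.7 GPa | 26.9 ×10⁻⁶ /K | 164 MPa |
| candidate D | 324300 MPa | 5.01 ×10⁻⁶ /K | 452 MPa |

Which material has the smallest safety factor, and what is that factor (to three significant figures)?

candidate S, n = 1.17

With everything in SI (GPa, ×10⁻⁶/K, MPa):
  candidate S: E = 193.0, α = 14.9, σ_y = 362.7 → σ = 311 MPa, n = 1.17
  candidate Y: E = 181.0, α = 10.7, σ_y = 1580 → σ = 209 MPa, n = 7.55
  candidate B: E = 42.70, α = 26.9, σ_y = 164.0 → σ = 124 MPa, n = 1.32
  candidate D: E = 324.3, α = 5.01, σ_y = 452.0 → σ = 175 MPa, n = 2.58
The minimum is candidate S at n = 1.17.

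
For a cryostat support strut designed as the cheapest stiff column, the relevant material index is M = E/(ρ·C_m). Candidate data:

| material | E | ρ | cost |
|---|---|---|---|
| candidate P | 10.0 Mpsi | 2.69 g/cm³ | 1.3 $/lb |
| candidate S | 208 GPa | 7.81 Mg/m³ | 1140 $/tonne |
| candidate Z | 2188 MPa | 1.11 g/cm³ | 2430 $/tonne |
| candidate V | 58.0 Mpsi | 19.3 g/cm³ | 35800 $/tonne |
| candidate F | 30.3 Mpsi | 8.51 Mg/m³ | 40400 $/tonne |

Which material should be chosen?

Normalizing units and computing the index:
  candidate P: E = 68.95 GPa, ρ = 2690 kg/m³, cost = 2.866 $/kg
  candidate S: E = 208.0 GPa, ρ = 7810 kg/m³, cost = 1.140 $/kg
  candidate Z: E = 2.188 GPa, ρ = 1110 kg/m³, cost = 2.430 $/kg
  candidate V: E = 399.9 GPa, ρ = 19300 kg/m³, cost = 35.80 $/kg
  candidate F: E = 208.9 GPa, ρ = 8510 kg/m³, cost = 40.40 $/kg
  candidate S: M = 23.4 MN·m per $
  candidate P: M = 8.94 MN·m per $
  candidate Z: M = 0.811 MN·m per $
  candidate F: M = 0.608 MN·m per $
  candidate V: M = 0.579 MN·m per $
The maximum is for candidate S.

candidate S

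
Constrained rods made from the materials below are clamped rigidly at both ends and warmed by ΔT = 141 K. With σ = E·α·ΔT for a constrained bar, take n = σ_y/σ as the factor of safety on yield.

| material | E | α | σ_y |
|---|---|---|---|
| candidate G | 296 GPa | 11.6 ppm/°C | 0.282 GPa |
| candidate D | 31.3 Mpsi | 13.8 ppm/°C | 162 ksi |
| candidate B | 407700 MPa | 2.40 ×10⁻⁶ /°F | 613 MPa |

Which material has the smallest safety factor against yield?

In consistent units (E in GPa, α in ×10⁻⁶/K, σ_y in MPa):
  candidate G: E = 296.0, α = 11.6, σ_y = 282.0 → σ = 484 MPa, n = 0.582
  candidate D: E = 215.8, α = 13.8, σ_y = 1117 → σ = 420 MPa, n = 2.66
  candidate B: E = 407.7, α = 4.32, σ_y = 613.0 → σ = 248 MPa, n = 2.47
The minimum is candidate G at n = 0.582.

candidate G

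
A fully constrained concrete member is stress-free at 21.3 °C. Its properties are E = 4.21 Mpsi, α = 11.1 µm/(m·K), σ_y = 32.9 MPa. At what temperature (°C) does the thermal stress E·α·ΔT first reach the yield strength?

123 °C

E = 4.21 Mpsi = 29.03 GPa.
E·α·ΔT = 32.90 MPa ⇒ ΔT = 32.90 / (29.03×10³ × 11.1×10⁻⁶) = 102.1 K.
T = 21.3 + 102.1 = 123.4 °C.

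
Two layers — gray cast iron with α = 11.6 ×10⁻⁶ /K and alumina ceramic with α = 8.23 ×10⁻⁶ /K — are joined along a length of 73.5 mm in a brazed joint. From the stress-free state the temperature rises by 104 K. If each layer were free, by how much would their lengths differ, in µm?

25.8 µm

Δα = |11.6 − 8.23|×10⁻⁶/K = 3.37×10⁻⁶/K.
ΔL_mismatch = Δα·L·ΔT = 3.37×10⁻⁶ × 73.5 mm × 104.0 K = 25.8 µm.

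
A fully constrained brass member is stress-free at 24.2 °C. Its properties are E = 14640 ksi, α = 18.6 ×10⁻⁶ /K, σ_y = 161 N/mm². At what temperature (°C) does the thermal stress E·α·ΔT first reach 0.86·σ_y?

E = 14640 ksi = 100.9 GPa.
σ_y = 161 N/mm² = 161.0 MPa.
E·α·ΔT = 138.5 MPa ⇒ ΔT = 138.5 / (100.9×10³ × 18.6×10⁻⁶) = 73.75 K.
T = 24.2 + 73.75 = 97.95 °C.

97.9 °C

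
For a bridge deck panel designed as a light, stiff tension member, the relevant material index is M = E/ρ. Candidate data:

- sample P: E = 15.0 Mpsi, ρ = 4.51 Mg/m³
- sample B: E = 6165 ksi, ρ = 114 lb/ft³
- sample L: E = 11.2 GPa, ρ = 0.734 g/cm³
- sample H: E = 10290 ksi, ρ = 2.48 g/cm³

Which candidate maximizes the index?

Putting every candidate on a common basis:
  sample P: E = 103.4 GPa, ρ = 4510 kg/m³
  sample B: E = 42.51 GPa, ρ = 1826 kg/m³
  sample L: E = 11.20 GPa, ρ = 734.0 kg/m³
  sample H: E = 70.95 GPa, ρ = 2480 kg/m³
  sample H: M = 28.6 MN·m/kg
  sample B: M = 23.3 MN·m/kg
  sample P: M = 22.9 MN·m/kg
  sample L: M = 15.3 MN·m/kg
Sample H ranks first.

sample H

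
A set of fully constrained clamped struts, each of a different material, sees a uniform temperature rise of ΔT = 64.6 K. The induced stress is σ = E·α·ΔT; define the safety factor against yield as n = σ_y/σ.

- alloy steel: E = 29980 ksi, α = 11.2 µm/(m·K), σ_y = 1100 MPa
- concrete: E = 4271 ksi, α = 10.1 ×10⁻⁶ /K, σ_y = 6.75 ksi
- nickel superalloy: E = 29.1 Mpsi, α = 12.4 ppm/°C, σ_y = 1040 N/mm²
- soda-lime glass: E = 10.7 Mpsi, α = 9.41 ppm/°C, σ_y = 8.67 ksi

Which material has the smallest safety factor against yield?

With everything in SI (GPa, ×10⁻⁶/K, MPa):
  alloy steel: E = 206.7, α = 11.2, σ_y = 1100 → σ = 150 MPa, n = 7.36
  concrete: E = 29.45, α = 10.1, σ_y = 46.54 → σ = 19.2 MPa, n = 2.42
  nickel superalloy: E = 200.6, α = 12.4, σ_y = 1040 → σ = 161 MPa, n = 6.47
  soda-lime glass: E = 73.77, α = 9.41, σ_y = 59.78 → σ = 44.8 MPa, n = 1.33
The minimum is soda-lime glass at n = 1.33.

soda-lime glass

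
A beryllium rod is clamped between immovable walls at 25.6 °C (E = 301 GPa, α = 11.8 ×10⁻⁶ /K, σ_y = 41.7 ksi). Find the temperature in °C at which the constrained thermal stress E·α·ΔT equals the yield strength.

107 °C

σ_y = 41.7 ksi = 287.5 MPa.
E·α·ΔT = 287.5 MPa ⇒ ΔT = 287.5 / (301.0×10³ × 11.8×10⁻⁶) = 80.95 K.
T = 25.6 + 80.95 = 106.5 °C.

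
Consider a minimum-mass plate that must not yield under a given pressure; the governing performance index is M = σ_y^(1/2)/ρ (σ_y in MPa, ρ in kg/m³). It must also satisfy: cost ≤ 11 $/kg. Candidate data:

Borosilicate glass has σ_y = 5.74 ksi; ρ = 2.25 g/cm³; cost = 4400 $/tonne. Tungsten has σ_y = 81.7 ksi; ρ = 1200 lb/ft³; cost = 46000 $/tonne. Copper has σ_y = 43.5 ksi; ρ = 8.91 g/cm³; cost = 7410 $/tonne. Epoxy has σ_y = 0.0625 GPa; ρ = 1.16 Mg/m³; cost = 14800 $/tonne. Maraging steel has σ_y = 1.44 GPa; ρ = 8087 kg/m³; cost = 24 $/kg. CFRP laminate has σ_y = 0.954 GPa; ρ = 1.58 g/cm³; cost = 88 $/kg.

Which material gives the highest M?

Screen on constraints: cost ≤ 11 $/kg. Survivors: borosilicate glass, copper.
In SI units:
  borosilicate glass: σ_y = 39.58 MPa, ρ = 2250 kg/m³
  copper: σ_y = 299.9 MPa, ρ = 8910 kg/m³
  borosilicate glass: M = 2.80×10⁻³
  copper: M = 1.94×10⁻³
Borosilicate glass has the largest M.

borosilicate glass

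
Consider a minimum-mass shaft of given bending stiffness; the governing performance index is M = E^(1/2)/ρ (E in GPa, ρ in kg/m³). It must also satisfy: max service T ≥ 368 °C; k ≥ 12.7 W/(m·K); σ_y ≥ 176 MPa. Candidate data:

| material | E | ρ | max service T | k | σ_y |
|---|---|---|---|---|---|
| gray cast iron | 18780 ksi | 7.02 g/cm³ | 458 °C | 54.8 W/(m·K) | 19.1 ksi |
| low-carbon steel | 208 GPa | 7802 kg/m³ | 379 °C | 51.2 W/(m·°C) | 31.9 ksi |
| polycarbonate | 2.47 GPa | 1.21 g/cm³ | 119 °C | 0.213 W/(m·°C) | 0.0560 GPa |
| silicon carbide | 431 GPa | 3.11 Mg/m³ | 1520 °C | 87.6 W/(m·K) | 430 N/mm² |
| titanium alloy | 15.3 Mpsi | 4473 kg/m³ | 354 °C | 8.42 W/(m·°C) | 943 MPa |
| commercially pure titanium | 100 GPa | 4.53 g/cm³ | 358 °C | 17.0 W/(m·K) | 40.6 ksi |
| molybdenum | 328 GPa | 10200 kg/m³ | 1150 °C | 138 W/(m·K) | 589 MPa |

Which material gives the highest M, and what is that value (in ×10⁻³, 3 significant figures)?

Screen on constraints: max service T ≥ 368 °C; k ≥ 12.7 W/(m·K); σ_y ≥ 176 MPa. Survivors: low-carbon steel, silicon carbide, molybdenum.
Normalizing units and computing the index:
  low-carbon steel: E = 208.0 GPa, ρ = 7802 kg/m³
  silicon carbide: E = 431.0 GPa, ρ = 3110 kg/m³
  molybdenum: E = 328.0 GPa, ρ = 10200 kg/m³
  silicon carbide: M = 6.68×10⁻³
  low-carbon steel: M = 1.85×10⁻³
  molybdenum: M = 1.78×10⁻³
The maximum is for silicon carbide.

silicon carbide, M = 6.68×10⁻³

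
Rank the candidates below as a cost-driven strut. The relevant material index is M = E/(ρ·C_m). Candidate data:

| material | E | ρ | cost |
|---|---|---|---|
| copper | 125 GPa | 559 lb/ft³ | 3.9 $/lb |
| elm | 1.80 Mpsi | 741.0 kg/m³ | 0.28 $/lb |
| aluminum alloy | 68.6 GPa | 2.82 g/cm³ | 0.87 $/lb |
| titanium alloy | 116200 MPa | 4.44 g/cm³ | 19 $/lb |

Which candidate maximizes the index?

Normalizing units and computing the index:
  copper: E = 125.0 GPa, ρ = 8954 kg/m³, cost = 8.598 $/kg
  elm: E = 12.41 GPa, ρ = 741.0 kg/m³, cost = 0.6173 $/kg
  aluminum alloy: E = 68.60 GPa, ρ = 2820 kg/m³, cost = 1.918 $/kg
  titanium alloy: E = 116.2 GPa, ρ = 4440 kg/m³, cost = 41.89 $/kg
  elm: M = 27.1 MN·m per $
  aluminum alloy: M = 12.7 MN·m per $
  copper: M = 1.62 MN·m per $
  titanium alloy: M = 0.625 MN·m per $
Elm ranks first.

elm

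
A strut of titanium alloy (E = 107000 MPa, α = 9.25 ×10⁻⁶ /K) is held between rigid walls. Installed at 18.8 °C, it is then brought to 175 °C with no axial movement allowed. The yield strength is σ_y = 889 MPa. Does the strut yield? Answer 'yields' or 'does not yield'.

does not yield

E = 107000 MPa = 107.0 GPa.
ΔT = 156.2 K. Constrained thermal stress σ = E·α·ΔT = 107.0×10³ MPa × 9.25×10⁻⁶ × 156.2 = 155 MPa (compressive).
Compare to σ_y = 889 MPa: σ < σ_y, so it does not yield.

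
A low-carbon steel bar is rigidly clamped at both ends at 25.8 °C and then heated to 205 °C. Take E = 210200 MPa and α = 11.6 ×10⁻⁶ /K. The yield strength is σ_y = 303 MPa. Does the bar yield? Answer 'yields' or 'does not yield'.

yields

E = 210200 MPa = 210.2 GPa.
ΔT = 179.2 K. Constrained thermal stress σ = E·α·ΔT = 210.2×10³ MPa × 11.6×10⁻⁶ × 179.2 = 437 MPa (compressive).
Compare to σ_y = 303 MPa: σ ≥ σ_y, so it yields.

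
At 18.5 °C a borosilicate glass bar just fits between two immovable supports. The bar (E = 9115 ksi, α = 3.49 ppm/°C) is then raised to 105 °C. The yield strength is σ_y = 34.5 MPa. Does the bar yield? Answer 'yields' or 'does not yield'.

E = 9115 ksi = 62.85 GPa.
ΔT = 86.50 K. Constrained thermal stress σ = E·α·ΔT = 62.85×10³ MPa × 3.49×10⁻⁶ × 86.50 = 19.0 MPa (compressive).
Compare to σ_y = 34.5 MPa: σ < σ_y, so it does not yield.

does not yield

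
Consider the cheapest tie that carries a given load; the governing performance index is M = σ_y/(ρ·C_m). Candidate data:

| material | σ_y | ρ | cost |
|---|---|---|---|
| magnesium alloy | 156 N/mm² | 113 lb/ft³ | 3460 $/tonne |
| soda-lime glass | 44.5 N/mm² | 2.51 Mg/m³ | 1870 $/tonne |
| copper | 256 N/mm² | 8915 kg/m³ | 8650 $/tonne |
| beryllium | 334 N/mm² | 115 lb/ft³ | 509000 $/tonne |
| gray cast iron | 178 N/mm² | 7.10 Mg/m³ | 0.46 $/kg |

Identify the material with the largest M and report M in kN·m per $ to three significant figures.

In SI units:
  magnesium alloy: σ_y = 156.0 MPa, ρ = 1810 kg/m³, cost = 3.460 $/kg
  soda-lime glass: σ_y = 44.50 MPa, ρ = 2510 kg/m³, cost = 1.870 $/kg
  copper: σ_y = 256.0 MPa, ρ = 8915 kg/m³, cost = 8.650 $/kg
  beryllium: σ_y = 334.0 MPa, ρ = 1842 kg/m³, cost = 509.0 $/kg
  gray cast iron: σ_y = 178.0 MPa, ρ = 7100 kg/m³, cost = 0.4600 $/kg
  gray cast iron: M = 54.5 kN·m per $
  magnesium alloy: M = 24.9 kN·m per $
  soda-lime glass: M = 9.48 kN·m per $
  copper: M = 3.32 kN·m per $
  beryllium: M = 0.356 kN·m per $
Gray cast iron has the largest M.

gray cast iron, M = 54.5 kN·m per $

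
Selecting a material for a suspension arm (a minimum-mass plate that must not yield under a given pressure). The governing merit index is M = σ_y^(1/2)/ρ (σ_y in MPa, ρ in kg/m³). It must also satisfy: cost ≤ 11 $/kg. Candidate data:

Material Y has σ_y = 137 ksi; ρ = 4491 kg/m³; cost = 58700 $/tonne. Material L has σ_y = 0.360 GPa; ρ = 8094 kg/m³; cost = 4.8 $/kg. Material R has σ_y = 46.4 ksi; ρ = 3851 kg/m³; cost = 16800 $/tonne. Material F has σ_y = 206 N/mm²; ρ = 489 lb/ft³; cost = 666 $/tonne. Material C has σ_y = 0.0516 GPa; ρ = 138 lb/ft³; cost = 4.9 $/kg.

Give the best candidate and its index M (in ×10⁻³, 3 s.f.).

Screen on constraints: cost ≤ 11 $/kg. Survivors: material L, material F, material C.
In SI units:
  material L: σ_y = 360.0 MPa, ρ = 8094 kg/m³
  material F: σ_y = 206.0 MPa, ρ = 7833 kg/m³
  material C: σ_y = 51.60 MPa, ρ = 2211 kg/m³
  material C: M = 3.25×10⁻³
  material L: M = 2.34×10⁻³
  material F: M = 1.83×10⁻³
Material C ranks first.

material C, M = 3.25×10⁻³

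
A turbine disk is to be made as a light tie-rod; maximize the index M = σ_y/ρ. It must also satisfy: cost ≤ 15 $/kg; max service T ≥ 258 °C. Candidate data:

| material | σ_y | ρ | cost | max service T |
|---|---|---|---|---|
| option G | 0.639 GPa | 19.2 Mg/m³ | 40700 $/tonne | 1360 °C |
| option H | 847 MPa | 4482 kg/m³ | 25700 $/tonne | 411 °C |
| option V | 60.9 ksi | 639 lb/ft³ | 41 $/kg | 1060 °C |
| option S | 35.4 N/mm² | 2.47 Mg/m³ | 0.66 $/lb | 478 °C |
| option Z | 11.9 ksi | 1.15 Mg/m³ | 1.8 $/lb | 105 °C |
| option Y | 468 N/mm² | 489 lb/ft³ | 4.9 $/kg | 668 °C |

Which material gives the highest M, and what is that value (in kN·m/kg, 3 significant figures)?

Screen on constraints: cost ≤ 15 $/kg; max service T ≥ 258 °C. Survivors: option S, option Y.
Normalizing units and computing the index:
  option S: σ_y = 35.40 MPa, ρ = 2470 kg/m³
  option Y: σ_y = 468.0 MPa, ρ = 7833 kg/m³
  option Y: M = 59.7 kN·m/kg
  option S: M = 14.3 kN·m/kg
Option Y ranks first.

option Y, M = 59.7 kN·m/kg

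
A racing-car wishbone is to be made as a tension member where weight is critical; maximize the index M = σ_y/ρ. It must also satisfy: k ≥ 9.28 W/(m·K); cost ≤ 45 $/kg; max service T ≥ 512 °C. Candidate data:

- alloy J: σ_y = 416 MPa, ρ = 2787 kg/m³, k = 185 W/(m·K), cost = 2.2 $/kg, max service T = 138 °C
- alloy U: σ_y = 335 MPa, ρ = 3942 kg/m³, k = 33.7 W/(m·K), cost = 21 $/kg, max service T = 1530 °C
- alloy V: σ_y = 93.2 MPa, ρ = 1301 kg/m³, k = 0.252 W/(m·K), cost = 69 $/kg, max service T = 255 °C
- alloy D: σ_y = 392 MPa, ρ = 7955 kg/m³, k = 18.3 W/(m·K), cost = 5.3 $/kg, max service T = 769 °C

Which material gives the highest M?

Screen on constraints: k ≥ 9.28 W/(m·K); cost ≤ 45 $/kg; max service T ≥ 512 °C. Survivors: alloy U, alloy D.
Evaluate M for each candidate:
  alloy U: M = 85.0 kN·m/kg
  alloy D: M = 49.3 kN·m/kg
Alloy U ranks first.

alloy U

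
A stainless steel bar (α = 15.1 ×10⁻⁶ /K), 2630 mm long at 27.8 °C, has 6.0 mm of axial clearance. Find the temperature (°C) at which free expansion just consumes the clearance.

α·L₀·ΔT = 6.0 mm ⇒ ΔT = 6.0 / (15.1×10⁻⁶ × 2630.0) = 151.1 K.
T = 27.8 + 151.1 = 178.9 °C.

179 °C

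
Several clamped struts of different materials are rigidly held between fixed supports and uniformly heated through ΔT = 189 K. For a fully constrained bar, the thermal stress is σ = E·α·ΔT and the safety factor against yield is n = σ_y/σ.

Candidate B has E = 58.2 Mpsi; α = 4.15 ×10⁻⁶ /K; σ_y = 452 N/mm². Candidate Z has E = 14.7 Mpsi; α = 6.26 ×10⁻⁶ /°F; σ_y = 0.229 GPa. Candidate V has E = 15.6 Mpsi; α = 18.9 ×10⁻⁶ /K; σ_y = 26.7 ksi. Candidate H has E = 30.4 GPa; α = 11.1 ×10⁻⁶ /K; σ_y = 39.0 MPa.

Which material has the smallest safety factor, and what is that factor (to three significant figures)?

With everything in SI (GPa, ×10⁻⁶/K, MPa):
  candidate B: E = 401.3, α = 4.15, σ_y = 452.0 → σ = 315 MPa, n = 1.44
  candidate Z: E = 101.4, α = 11.3, σ_y = 229.0 → σ = 216 MPa, n = 1.06
  candidate V: E = 107.6, α = 18.9, σ_y = 184.1 → σ = 384 MPa, n = 0.479
  candidate H: E = 30.40, α = 11.1, σ_y = 39.00 → σ = 63.8 MPa, n = 0.612
The minimum is candidate V at n = 0.479.

candidate V, n = 0.479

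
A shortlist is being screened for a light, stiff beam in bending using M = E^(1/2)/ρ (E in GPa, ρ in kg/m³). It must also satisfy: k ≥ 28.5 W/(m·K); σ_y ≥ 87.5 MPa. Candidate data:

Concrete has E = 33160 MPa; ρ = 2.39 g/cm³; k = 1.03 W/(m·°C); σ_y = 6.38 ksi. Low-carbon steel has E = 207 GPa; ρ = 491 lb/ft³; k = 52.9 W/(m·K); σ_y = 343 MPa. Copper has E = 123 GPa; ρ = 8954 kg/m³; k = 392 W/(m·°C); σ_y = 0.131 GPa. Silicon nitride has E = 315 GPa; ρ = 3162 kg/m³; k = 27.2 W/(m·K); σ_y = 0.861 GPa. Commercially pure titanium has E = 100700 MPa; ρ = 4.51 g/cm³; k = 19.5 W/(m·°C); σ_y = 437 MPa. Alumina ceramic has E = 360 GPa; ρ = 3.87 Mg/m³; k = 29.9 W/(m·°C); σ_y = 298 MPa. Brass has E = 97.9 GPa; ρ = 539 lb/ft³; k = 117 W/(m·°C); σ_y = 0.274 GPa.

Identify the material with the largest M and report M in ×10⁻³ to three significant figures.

Screen on constraints: k ≥ 28.5 W/(m·K); σ_y ≥ 87.5 MPa. Survivors: low-carbon steel, copper, alumina ceramic, brass.
After converting to SI:
  low-carbon steel: E = 207.0 GPa, ρ = 7865 kg/m³
  copper: E = 123.0 GPa, ρ = 8954 kg/m³
  alumina ceramic: E = 360.0 GPa, ρ = 3870 kg/m³
  brass: E = 97.90 GPa, ρ = 8634 kg/m³
  alumina ceramic: M = 4.90×10⁻³
  low-carbon steel: M = 1.83×10⁻³
  copper: M = 1.24×10⁻³
  brass: M = 1.15×10⁻³
Alumina ceramic has the largest M.

alumina ceramic, M = 4.90×10⁻³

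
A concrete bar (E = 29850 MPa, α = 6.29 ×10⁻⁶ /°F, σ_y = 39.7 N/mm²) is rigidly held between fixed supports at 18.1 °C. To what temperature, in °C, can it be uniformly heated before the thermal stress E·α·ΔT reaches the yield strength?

E = 29850 MPa = 29.85 GPa.
α = 6.29×10⁻⁶/°F × 9/5 = 11.3×10⁻⁶/K.
σ_y = 39.7 N/mm² = 39.70 MPa.
E·α·ΔT = 39.70 MPa ⇒ ΔT = 39.70 / (29.85×10³ × 11.3×10⁻⁶) = 117.5 K.
T = 18.1 + 117.5 = 135.6 °C.

136 °C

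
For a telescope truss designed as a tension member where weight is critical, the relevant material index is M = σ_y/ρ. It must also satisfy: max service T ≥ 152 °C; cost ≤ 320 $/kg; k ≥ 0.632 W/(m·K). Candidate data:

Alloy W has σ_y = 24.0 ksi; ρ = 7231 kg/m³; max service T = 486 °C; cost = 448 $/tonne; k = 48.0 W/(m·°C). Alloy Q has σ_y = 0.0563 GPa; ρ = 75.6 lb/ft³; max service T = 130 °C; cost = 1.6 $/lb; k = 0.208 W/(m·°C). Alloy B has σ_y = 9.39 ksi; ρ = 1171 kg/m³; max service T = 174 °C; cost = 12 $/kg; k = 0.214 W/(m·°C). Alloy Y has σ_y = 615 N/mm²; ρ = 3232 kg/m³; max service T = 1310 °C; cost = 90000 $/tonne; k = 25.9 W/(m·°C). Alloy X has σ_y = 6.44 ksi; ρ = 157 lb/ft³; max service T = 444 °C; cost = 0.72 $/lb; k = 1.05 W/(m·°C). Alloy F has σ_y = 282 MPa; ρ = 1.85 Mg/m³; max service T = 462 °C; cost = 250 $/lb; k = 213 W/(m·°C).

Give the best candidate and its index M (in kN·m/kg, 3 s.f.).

alloy Y, M = 190 kN·m/kg

Screen on constraints: max service T ≥ 152 °C; cost ≤ 320 $/kg; k ≥ 0.632 W/(m·K). Survivors: alloy W, alloy Y, alloy X.
Putting every candidate on a common basis:
  alloy W: σ_y = 165.5 MPa, ρ = 7231 kg/m³
  alloy Y: σ_y = 615.0 MPa, ρ = 3232 kg/m³
  alloy X: σ_y = 44.40 MPa, ρ = 2515 kg/m³
  alloy Y: M = 190 kN·m/kg
  alloy W: M = 22.9 kN·m/kg
  alloy X: M = 17.7 kN·m/kg
Alloy Y ranks first.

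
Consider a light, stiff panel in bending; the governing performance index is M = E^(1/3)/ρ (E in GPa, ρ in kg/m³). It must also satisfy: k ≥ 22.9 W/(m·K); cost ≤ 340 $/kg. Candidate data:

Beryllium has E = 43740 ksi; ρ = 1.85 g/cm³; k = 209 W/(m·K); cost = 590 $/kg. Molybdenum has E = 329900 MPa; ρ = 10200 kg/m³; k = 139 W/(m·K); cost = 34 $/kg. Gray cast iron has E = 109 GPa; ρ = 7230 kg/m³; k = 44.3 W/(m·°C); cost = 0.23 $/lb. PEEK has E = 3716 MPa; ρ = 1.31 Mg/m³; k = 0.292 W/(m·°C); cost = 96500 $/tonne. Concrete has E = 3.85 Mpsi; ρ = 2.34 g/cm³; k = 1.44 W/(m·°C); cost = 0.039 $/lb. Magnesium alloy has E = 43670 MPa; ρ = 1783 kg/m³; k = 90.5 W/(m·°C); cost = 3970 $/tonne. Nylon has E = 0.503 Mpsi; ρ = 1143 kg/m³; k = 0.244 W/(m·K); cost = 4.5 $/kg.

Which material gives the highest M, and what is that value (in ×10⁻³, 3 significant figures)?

Screen on constraints: k ≥ 22.9 W/(m·K); cost ≤ 340 $/kg. Survivors: molybdenum, gray cast iron, magnesium alloy.
In SI units:
  molybdenum: E = 329.9 GPa, ρ = 10200 kg/m³
  gray cast iron: E = 109.0 GPa, ρ = 7230 kg/m³
  magnesium alloy: E = 43.67 GPa, ρ = 1783 kg/m³
  magnesium alloy: M = 1.98×10⁻³
  molybdenum: M = 0.677×10⁻³
  gray cast iron: M = 0.661×10⁻³
Magnesium alloy ranks first.

magnesium alloy, M = 1.98×10⁻³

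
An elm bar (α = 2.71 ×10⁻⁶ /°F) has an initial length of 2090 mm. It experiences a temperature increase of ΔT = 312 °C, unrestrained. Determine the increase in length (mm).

3.18 mm

Convert α: 2.71×10⁻⁶/°F × (9/5) = 4.88×10⁻⁶/K.
ΔL = α·L₀·ΔT = 4.88×10⁻⁶ × 2090 mm × 312.0 K = 3.18 mm.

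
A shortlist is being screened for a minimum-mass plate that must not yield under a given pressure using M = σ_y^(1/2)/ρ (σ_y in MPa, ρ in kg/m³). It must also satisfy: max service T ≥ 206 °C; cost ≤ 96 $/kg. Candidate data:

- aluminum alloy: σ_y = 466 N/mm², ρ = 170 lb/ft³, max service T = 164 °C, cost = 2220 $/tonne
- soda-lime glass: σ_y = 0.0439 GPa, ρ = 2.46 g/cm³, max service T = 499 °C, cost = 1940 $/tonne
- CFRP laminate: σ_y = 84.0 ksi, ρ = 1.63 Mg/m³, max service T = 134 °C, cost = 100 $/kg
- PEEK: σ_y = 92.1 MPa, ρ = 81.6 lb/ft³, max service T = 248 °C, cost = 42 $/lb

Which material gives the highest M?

PEEK

Screen on constraints: max service T ≥ 206 °C; cost ≤ 96 $/kg. Survivors: soda-lime glass, PEEK.
Putting every candidate on a common basis:
  soda-lime glass: σ_y = 43.90 MPa, ρ = 2460 kg/m³
  PEEK: σ_y = 92.10 MPa, ρ = 1307 kg/m³
  PEEK: M = 7.34×10⁻³
  soda-lime glass: M = 2.69×10⁻³
Highest index: PEEK.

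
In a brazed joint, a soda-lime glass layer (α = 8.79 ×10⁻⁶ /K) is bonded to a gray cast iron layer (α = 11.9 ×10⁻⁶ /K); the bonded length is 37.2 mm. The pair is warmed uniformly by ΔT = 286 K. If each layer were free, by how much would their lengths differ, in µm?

Δα = |8.79 − 11.9|×10⁻⁶/K = 3.11×10⁻⁶/K.
ΔL_mismatch = Δα·L·ΔT = 3.11×10⁻⁶ × 37.2 mm × 286.0 K = 33.1 µm.

33.1 µm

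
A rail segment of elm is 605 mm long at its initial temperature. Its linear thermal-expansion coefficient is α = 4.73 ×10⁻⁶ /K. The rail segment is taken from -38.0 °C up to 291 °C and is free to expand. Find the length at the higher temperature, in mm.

605.94 mm

ΔT = 291 − (-38.0) = 329.0 K.
ΔL = α·L₀·ΔT = 4.73×10⁻⁶ × 605 mm × 329.0 K = 0.941 mm.
L = L₀ + ΔL = 605 + 0.941 = 605.94 mm.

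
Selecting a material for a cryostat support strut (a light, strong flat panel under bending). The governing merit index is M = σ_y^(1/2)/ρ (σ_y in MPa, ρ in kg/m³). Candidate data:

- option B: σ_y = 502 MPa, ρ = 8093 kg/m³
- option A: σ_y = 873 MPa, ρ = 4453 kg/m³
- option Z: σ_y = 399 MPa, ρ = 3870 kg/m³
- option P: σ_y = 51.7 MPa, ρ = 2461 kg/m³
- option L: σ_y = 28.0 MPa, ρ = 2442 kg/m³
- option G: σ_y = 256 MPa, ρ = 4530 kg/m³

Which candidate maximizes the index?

Per-candidate index values:
  option A: M = 6.64×10⁻³
  option Z: M = 5.16×10⁻³
  option G: M = 3.53×10⁻³
  option P: M = 2.92×10⁻³
  option B: M = 2.77×10⁻³
  option L: M = 2.17×10⁻³
Option A ranks first.

option A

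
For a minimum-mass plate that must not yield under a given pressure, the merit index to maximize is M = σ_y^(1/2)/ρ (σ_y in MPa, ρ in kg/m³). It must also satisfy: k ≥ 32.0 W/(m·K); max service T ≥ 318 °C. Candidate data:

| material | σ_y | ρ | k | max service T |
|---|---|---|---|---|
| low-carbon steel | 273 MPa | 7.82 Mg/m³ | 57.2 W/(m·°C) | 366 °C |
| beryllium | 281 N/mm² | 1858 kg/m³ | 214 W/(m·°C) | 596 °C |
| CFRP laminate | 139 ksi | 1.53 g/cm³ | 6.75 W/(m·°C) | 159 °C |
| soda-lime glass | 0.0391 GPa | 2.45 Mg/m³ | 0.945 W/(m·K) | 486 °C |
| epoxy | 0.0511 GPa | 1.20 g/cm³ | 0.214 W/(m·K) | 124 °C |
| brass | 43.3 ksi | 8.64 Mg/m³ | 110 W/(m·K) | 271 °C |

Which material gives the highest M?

beryllium

Screen on constraints: k ≥ 32.0 W/(m·K); max service T ≥ 318 °C. Survivors: low-carbon steel, beryllium.
In SI units:
  low-carbon steel: σ_y = 273.0 MPa, ρ = 7820 kg/m³
  beryllium: σ_y = 281.0 MPa, ρ = 1858 kg/m³
  beryllium: M = 9.02×10⁻³
  low-carbon steel: M = 2.11×10⁻³
Highest index: beryllium.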